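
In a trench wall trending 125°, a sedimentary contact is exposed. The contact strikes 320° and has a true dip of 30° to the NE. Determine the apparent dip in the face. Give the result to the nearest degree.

8°

The strike is 320° and the section trends 125°; the acute angle between them is β = 15°.
tan α = tan 30° × sin 15° = 0.5774 × 0.2588 = 0.1494
apparent dip = arctan 0.1494 = 8.50°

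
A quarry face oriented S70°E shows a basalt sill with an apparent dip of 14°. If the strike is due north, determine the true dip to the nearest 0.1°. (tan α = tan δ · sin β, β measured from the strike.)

14.9°

β = acute angle between strike due north and section S70°E = 70°.
tan δ = tan α / sin β = tan 14° / sin 70° = 0.2493 / 0.9397 = 0.2653
δ = arctan(0.2653) = 14.86°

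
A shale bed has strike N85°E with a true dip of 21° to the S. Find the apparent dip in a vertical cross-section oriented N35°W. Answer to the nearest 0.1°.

18.4°

The strike is N85°E and the section trends N35°W; the acute angle between them is β = 60°.
tan(apparent dip) = tan 21° · sin 60° = 0.3324
α = arctan(0.3324) = 18.39°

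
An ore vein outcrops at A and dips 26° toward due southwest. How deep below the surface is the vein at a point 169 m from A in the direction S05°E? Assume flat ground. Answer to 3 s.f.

The hole lies 50° from the dip direction, so the down-dip offset is 169 × cos 50° = 108.63 m.
Depth = down-dip offset × tan(dip) = 108.63 × tan 26° = 108.63 × 0.4877
Depth = 52.98 m

53.0 m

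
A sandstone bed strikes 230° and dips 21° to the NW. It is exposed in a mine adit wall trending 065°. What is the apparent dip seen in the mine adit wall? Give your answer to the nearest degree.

6°

The strike is 230° and the section trends 065°; the acute angle between them is β = 15°.
tan α = tan 21° × sin 15° = 0.3839 × 0.2588 = 0.0994
α = arctan(0.0994) = 5.67°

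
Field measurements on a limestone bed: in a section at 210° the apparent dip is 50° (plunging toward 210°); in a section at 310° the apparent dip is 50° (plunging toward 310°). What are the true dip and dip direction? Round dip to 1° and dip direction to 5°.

true dip 62°, dip direction 260°

Represent each trace as a vector plunging at its apparent dip toward its trend (east-north-up frame): v₁ = (-0.321, -0.557, -0.766), v₂ = (-0.492, 0.413, -0.766).
The plane normal is n = v₁ × v₂ ∝ (-0.743, -0.131, 0.407).
Dip δ = arctan(|n_h|/n_z) = arctan(0.754/0.407) = 61.7°.
The horizontal component of n points toward azimuth atan2(n_x, n_y) = 260°, the dip direction.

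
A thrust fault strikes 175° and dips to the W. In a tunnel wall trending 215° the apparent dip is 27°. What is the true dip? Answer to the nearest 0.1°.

The section is 40° from the strike.
tan(true dip) = tan 27° / sin 40° = 0.7927
δ = arctan(0.7927) = 38.40°

38.4°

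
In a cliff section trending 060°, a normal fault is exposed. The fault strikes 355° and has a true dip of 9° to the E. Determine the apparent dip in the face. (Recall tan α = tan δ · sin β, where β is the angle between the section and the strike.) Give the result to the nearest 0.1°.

8.2°

The section lies 65° from the strike.
tan(apparent dip) = tan 9° · sin 65° = 0.1435
apparent dip = arctan 0.1435 = 8.17°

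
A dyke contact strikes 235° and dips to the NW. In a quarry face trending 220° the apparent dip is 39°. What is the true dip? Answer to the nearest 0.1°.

72.3°

The section is 15° from the strike.
tan(true dip) = tan 39° / sin 15° = 3.1288
true dip = arctan 3.1288 = 72.28°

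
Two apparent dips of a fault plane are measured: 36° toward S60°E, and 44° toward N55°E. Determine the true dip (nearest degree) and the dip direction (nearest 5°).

true dip 46°, dip direction 075°

Represent each trace as a vector plunging at its apparent dip toward its trend (east-north-up frame): v₁ = (0.701, -0.405, -0.588), v₂ = (0.589, 0.413, -0.695).
Cross product v₁ × v₂ gives the pole to the plane: n ∝ (0.524, 0.140, 0.527).
True dip = arccos(n_z / |n|) = arccos(0.6974) = 45.8°.
Dip direction = azimuth of (n_x, n_y) = atan2(0.524, 0.140) = 75°.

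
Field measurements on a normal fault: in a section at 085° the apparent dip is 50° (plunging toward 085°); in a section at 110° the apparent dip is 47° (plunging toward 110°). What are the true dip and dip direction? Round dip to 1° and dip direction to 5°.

Represent each trace as a vector plunging at its apparent dip toward its trend (east-north-up frame): v₁ = (0.640, 0.056, -0.766), v₂ = (0.641, -0.233, -0.731).
Cross product v₁ × v₂ gives the pole to the plane: n ∝ (0.220, 0.023, 0.185).
True dip = arccos(n_z / |n|) = arccos(0.6427) = 50.0°.
Dip direction = azimuth of (n_x, n_y) = atan2(0.220, 0.023) = 84°.

true dip 50°, dip direction 085°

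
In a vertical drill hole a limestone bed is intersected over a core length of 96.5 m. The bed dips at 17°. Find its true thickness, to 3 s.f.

True thickness t = h · cos(dip) = 96.5 × cos 17°
t = 96.5 × 0.9563 = 92.283 m

92.3 m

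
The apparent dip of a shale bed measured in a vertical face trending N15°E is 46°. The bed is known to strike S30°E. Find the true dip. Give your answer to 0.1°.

β = acute angle between strike S30°E and section N15°E = 45°.
tan δ = tan α / sin β = tan 46° / sin 45° = 1.0355 / 0.7071 = 1.4645
true dip = arctan 1.4645 = 55.67°

55.7°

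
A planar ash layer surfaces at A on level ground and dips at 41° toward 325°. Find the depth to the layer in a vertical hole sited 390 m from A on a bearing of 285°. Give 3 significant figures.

The hole lies 40° from the dip direction, so the down-dip offset is 390 × cos 40° = 298.76 m.
Depth = down-dip offset × tan(dip) = 298.76 × tan 41° = 298.76 × 0.8693
Depth = 259.71 m

260 m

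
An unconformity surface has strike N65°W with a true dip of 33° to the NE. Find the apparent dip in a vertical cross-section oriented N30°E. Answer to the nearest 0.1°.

32.9°

Angle between strike (N65°W) and section (N30°E): β = 85°.
tan α = tan 33° × sin 85° = 0.6494 × 0.9962 = 0.6469
apparent dip = arctan 0.6469 = 32.90°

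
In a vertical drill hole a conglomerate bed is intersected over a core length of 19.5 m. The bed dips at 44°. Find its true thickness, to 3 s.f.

14.0 m

True thickness t = h · cos(dip) = 19.5 × cos 44°
t = 19.5 × 0.7193 = 14.027 m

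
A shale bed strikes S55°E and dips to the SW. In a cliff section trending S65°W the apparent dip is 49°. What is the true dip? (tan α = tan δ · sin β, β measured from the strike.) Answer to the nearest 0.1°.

53.0°

The section is 60° from the strike.
tan δ = tan α / sin β = tan 49° / sin 60° = 1.1504 / 0.8660 = 1.3283
δ = arctan(1.3283) = 53.03°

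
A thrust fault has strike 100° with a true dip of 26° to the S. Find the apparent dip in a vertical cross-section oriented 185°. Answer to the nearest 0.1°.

The section lies 85° from the strike.
tan α = tan 26° × sin 85° = 0.4877 × 0.9962 = 0.4859
α = arctan(0.4859) = 25.91°

25.9°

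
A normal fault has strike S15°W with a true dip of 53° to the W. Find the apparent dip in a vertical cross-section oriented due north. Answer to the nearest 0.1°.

Angle between strike (S15°W) and section (due north): β = 15°.
tan α = tan 53° × sin 15° = 1.3270 × 0.2588 = 0.3435
α = arctan(0.3435) = 18.96°

19.0°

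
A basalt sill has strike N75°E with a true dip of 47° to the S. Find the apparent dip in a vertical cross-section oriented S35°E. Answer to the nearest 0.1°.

Angle between strike (N75°E) and section (S35°E): β = 70°.
tan(apparent dip) = tan 47° · sin 70° = 1.0077
α = arctan(1.0077) = 45.22°

45.2°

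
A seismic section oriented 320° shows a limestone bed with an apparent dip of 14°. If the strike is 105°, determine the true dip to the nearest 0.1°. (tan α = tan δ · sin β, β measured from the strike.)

β = acute angle between strike 105° and section 320° = 35°.
tan δ = tan α / sin β = tan 14° / sin 35° = 0.2493 / 0.5736 = 0.4347
δ = arctan(0.4347) = 23.49°

23.5°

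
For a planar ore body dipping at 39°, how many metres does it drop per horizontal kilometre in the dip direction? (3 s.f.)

810 m

drop per km = 1000 × tan 39° = 1000 × 0.8098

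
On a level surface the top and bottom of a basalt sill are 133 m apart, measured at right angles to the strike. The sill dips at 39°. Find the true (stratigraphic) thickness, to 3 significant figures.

True thickness t = w · sin(dip) = 133 × sin 39°
t = 133 × 0.6293 = 83.700 m

83.7 m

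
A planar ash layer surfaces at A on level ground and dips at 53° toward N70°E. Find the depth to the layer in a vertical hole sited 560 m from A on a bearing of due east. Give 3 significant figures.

The hole lies 20° from the dip direction, so the down-dip offset is 560 × cos 20° = 526.23 m.
Depth = down-dip offset × tan(dip) = 526.23 × tan 53° = 526.23 × 1.3270
Depth = 698.33 m

698 m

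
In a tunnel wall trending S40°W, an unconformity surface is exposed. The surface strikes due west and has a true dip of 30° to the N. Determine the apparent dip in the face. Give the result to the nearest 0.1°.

23.9°

The strike is due west and the section trends S40°W; the acute angle between them is β = 50°.
tan α = tan 30° × sin 50° = 0.5774 × 0.7660 = 0.4423
α = arctan(0.4423) = 23.86°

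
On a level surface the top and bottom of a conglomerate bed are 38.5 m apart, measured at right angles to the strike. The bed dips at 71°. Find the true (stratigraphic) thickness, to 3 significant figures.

36.4 m

True thickness t = w · sin(dip) = 38.5 × sin 71°
t = 38.5 × 0.9455 = 36.402 m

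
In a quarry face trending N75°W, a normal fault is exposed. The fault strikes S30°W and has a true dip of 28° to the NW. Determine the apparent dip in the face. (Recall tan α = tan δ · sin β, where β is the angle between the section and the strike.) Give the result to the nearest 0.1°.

Angle between strike (S30°W) and section (N75°W): β = 75°.
tan(apparent dip) = tan 28° · sin 75° = 0.5136
apparent dip = arctan 0.5136 = 27.18°

27.2°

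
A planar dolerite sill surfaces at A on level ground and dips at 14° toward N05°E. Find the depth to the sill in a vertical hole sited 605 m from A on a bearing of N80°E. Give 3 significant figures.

39.0 m

The hole lies 75° from the dip direction, so the down-dip offset is 605 × cos 75° = 156.59 m.
Depth = down-dip offset × tan(dip) = 156.59 × tan 14° = 156.59 × 0.2493
Depth = 39.04 m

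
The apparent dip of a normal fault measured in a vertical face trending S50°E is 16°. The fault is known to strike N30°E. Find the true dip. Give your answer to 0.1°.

16.2°

The section is 80° from the strike.
tan δ = tan α / sin β = tan 16° / sin 80° = 0.2867 / 0.9848 = 0.2912
true dip = arctan 0.2912 = 16.23°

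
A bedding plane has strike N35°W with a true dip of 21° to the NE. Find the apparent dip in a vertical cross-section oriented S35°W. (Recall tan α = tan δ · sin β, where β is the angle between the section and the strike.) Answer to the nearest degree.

20°

The strike is N35°W and the section trends S35°W; the acute angle between them is β = 70°.
tan α = tan 21° × sin 70° = 0.3839 × 0.9397 = 0.3607
α = arctan(0.3607) = 19.84°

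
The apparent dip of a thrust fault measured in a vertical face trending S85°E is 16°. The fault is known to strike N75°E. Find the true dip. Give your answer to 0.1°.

40.0°

The section is 20° from the strike.
tan(true dip) = tan 16° / sin 20° = 0.8384
true dip = arctan 0.8384 = 39.98°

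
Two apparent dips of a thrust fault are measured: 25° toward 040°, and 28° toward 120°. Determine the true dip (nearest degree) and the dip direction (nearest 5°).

true dip 33°, dip direction 085°

Represent each trace as a vector plunging at its apparent dip toward its trend (east-north-up frame): v₁ = (0.583, 0.694, -0.423), v₂ = (0.765, -0.441, -0.469).
n = v₁ × v₂ = (0.513, 0.050, 0.788) (taken with n_z > 0).
True dip = arccos(n_z / |n|) = arccos(0.8371) = 33.2°.
Dip direction = azimuth of (n_x, n_y) = atan2(0.513, 0.050) = 84°.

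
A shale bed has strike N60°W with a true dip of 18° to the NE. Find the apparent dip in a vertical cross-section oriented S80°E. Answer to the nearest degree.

Angle between strike (N60°W) and section (S80°E): β = 20°.
tan(apparent dip) = tan 18° · sin 20° = 0.1111
α = arctan(0.1111) = 6.34°

6°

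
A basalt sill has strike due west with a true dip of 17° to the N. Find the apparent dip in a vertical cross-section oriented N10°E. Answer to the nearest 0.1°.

16.8°

The strike is due west and the section trends N10°E; the acute angle between them is β = 80°.
tan α = tan 17° × sin 80° = 0.3057 × 0.9848 = 0.3011
α = arctan(0.3011) = 16.76°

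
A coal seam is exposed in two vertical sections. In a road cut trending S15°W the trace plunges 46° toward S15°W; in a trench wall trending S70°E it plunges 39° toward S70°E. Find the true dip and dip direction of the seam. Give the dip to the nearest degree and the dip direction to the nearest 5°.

The two traces are lines in the plane: v₁ = (sin 195°·cos 46°, cos 195°·cos 46°, −sin 46°), v₂ = (sin 110°·cos 39°, cos 110°·cos 39°, −sin 39°).
The plane normal is n = v₁ × v₂ ∝ (0.231, -0.638, 0.538).
True dip = arccos(n_z / |n|) = arccos(0.6209) = 51.6°.
Dip direction = atan2(0.231, -0.638) = 160° (azimuth of n's horizontal projection).

true dip 52°, dip direction 160°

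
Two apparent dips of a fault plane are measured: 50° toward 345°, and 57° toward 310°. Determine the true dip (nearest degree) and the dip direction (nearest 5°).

true dip 57°, dip direction 305°

Each apparent-dip line lies in the plane. As unit vectors (x east, y north, z up), v₁ plunges 50°→345° and v₂ plunges 57°→310°.
Cross product v₁ × v₂ gives the pole to the plane: n ∝ (-0.253, 0.180, 0.201).
True dip = arccos(n_z / |n|) = arccos(0.5435) = 57.1°.
Dip direction = azimuth of (n_x, n_y) = atan2(-0.253, 0.180) = 305°.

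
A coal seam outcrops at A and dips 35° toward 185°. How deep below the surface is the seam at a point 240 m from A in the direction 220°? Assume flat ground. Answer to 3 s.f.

138 m

The hole lies 35° from the dip direction, so the down-dip offset is 240 × cos 35° = 196.60 m.
Depth = down-dip offset × tan(dip) = 196.60 × tan 35° = 196.60 × 0.7002
Depth = 137.66 m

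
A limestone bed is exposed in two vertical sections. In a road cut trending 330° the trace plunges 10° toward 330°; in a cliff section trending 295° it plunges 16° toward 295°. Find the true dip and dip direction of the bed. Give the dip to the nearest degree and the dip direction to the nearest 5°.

true dip 17°, dip direction 275°

Each apparent-dip line lies in the plane. As unit vectors (x east, y north, z up), v₁ plunges 10°→330° and v₂ plunges 16°→295°.
The plane normal is n = v₁ × v₂ ∝ (-0.165, 0.016, 0.543).
tan δ = √(n_x²+n_y²)/n_z = 0.165/0.543, so δ = 16.9°.
The horizontal component of n points toward azimuth atan2(n_x, n_y) = 275°, the dip direction.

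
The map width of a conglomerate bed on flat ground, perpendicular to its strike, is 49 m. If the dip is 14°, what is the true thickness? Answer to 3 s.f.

11.9 m

True thickness t = w · sin(dip) = 49 × sin 14°
t = 49 × 0.2419 = 11.854 m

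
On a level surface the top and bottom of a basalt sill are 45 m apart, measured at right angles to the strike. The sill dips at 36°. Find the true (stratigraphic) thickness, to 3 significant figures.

True thickness t = w · sin(dip) = 45 × sin 36°
t = 45 × 0.5878 = 26.450 m

26.5 m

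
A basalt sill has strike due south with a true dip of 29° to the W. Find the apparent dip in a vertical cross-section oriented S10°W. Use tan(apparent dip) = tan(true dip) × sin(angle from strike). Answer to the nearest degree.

The strike is due south and the section trends S10°W; the acute angle between them is β = 10°.
tan(apparent dip) = tan 29° · sin 10° = 0.0963
apparent dip = arctan 0.0963 = 5.50°

5°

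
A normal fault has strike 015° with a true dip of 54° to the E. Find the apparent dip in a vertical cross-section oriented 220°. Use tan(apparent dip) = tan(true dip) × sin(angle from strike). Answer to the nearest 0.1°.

30.2°

The section lies 25° from the strike.
tan α = tan 54° × sin 25° = 1.3764 × 0.4226 = 0.5817
α = arctan(0.5817) = 30.19°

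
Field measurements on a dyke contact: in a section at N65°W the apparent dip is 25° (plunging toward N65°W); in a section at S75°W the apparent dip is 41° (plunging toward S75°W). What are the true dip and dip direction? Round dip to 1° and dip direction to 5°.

true dip 43°, dip direction 235°

Each apparent-dip line lies in the plane. As unit vectors (x east, y north, z up), v₁ plunges 25°→N65°W and v₂ plunges 41°→S75°W.
The plane normal is n = v₁ × v₂ ∝ (-0.334, -0.231, 0.440).
Dip δ = arctan(|n_h|/n_z) = arctan(0.406/0.440) = 42.7°.
Dip direction = atan2(-0.334, -0.231) = 235° (azimuth of n's horizontal projection).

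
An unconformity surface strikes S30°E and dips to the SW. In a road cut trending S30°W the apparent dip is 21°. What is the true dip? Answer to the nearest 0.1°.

23.9°

β = acute angle between strike S30°E and section S30°W = 60°.
tan δ = tan α / sin β = tan 21° / sin 60° = 0.3839 / 0.8660 = 0.4432
true dip = arctan 0.4432 = 23.91°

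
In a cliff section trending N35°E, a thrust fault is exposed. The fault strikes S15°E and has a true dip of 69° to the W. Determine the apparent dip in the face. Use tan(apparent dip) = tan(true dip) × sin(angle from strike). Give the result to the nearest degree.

63°

The strike is S15°E and the section trends N35°E; the acute angle between them is β = 50°.
tan(apparent dip) = tan 69° · sin 50° = 1.9956
α = arctan(1.9956) = 63.38°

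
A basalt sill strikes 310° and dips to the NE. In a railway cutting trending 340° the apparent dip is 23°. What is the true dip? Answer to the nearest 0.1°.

β = acute angle between strike 310° and section 340° = 30°.
tan(true dip) = tan 23° / sin 30° = 0.8489
true dip = arctan 0.8489 = 40.33°

40.3°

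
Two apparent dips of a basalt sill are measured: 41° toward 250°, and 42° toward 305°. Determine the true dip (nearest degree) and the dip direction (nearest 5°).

true dip 45°, dip direction 280°

Each apparent-dip line lies in the plane. As unit vectors (x east, y north, z up), v₁ plunges 41°→250° and v₂ plunges 42°→305°.
n = v₁ × v₂ = (-0.452, 0.075, 0.459) (taken with n_z > 0).
True dip = arccos(n_z / |n|) = arccos(0.7078) = 44.9°.
The horizontal component of n points toward azimuth atan2(n_x, n_y) = 279°, the dip direction.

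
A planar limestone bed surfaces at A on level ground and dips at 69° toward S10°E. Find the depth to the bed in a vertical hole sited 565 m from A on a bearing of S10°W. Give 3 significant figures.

The hole lies 20° from the dip direction, so the down-dip offset is 565 × cos 20° = 530.93 m.
Depth = down-dip offset × tan(dip) = 530.93 × tan 69° = 530.93 × 2.6051
Depth = 1383.11 m

1380 m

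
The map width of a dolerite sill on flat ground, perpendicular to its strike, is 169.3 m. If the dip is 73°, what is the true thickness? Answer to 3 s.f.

162 m

True thickness t = w · sin(dip) = 169.3 × sin 73°
t = 169.3 × 0.9563 = 161.902 m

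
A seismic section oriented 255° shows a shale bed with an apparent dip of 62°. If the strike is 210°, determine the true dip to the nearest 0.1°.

β = acute angle between strike 210° and section 255° = 45°.
tan δ = tan α / sin β = tan 62° / sin 45° = 1.8807 / 0.7071 = 2.6597
δ = arctan(2.6597) = 69.39°

69.4°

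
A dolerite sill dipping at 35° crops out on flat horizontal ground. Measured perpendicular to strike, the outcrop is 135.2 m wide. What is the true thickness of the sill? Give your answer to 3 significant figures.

True thickness t = w · sin(dip) = 135.2 × sin 35°
t = 135.2 × 0.5736 = 77.548 m

77.5 m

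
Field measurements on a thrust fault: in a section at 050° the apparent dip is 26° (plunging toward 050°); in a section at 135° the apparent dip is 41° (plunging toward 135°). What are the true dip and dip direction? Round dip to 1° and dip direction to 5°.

The two traces are lines in the plane: v₁ = (sin 50°·cos 26°, cos 50°·cos 26°, −sin 26°), v₂ = (sin 135°·cos 41°, cos 135°·cos 41°, −sin 41°).
Cross product v₁ × v₂ gives the pole to the plane: n ∝ (0.613, -0.218, 0.676).
Dip δ = arctan(|n_h|/n_z) = arctan(0.651/0.676) = 43.9°.
The horizontal component of n points toward azimuth atan2(n_x, n_y) = 110°, the dip direction.

true dip 44°, dip direction 110°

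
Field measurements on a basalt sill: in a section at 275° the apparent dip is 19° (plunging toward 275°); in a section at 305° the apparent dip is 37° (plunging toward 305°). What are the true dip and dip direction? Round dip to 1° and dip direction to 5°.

true dip 44°, dip direction 345°

Each apparent-dip line lies in the plane. As unit vectors (x east, y north, z up), v₁ plunges 19°→275° and v₂ plunges 37°→305°.
The plane normal is n = v₁ × v₂ ∝ (-0.100, 0.354, 0.378).
tan δ = √(n_x²+n_y²)/n_z = 0.368/0.378, so δ = 44.2°.
The horizontal component of n points toward azimuth atan2(n_x, n_y) = 344°, the dip direction.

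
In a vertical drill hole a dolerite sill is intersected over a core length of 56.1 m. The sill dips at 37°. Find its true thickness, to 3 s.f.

True thickness t = h · cos(dip) = 56.1 × cos 37°
t = 56.1 × 0.7986 = 44.803 m

44.8 m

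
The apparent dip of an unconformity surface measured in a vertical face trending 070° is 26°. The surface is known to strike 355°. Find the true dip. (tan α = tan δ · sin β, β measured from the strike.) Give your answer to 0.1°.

The section is 75° from the strike.
tan δ = tan α / sin β = tan 26° / sin 75° = 0.4877 / 0.9659 = 0.5049
δ = arctan(0.5049) = 26.79°

26.8°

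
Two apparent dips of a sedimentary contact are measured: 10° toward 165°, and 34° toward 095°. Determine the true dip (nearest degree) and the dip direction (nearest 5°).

true dip 34°, dip direction 090°

Represent each trace as a vector plunging at its apparent dip toward its trend (east-north-up frame): v₁ = (0.255, -0.951, -0.174), v₂ = (0.826, -0.072, -0.559).
The plane normal is n = v₁ × v₂ ∝ (0.519, -0.001, 0.767).
tan δ = √(n_x²+n_y²)/n_z = 0.519/0.767, so δ = 34.1°.
Dip direction = azimuth of (n_x, n_y) = atan2(0.519, -0.001) = 90°.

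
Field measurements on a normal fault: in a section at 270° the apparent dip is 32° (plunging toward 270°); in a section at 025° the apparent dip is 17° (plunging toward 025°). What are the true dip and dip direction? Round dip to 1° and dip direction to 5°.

Each apparent-dip line lies in the plane. As unit vectors (x east, y north, z up), v₁ plunges 32°→270° and v₂ plunges 17°→025°.
Cross product v₁ × v₂ gives the pole to the plane: n ∝ (-0.459, 0.462, 0.735).
tan δ = √(n_x²+n_y²)/n_z = 0.652/0.735, so δ = 41.6°.
Dip direction = atan2(-0.459, 0.462) = 315° (azimuth of n's horizontal projection).

true dip 42°, dip direction 315°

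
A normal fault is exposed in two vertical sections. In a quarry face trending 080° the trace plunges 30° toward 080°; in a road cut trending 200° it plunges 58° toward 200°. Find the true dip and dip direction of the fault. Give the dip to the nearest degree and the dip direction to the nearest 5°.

Represent each trace as a vector plunging at its apparent dip toward its trend (east-north-up frame): v₁ = (0.853, 0.150, -0.500), v₂ = (-0.181, -0.498, -0.848).
The plane normal is n = v₁ × v₂ ∝ (0.377, -0.814, 0.397).
Dip δ = arctan(|n_h|/n_z) = arctan(0.897/0.397) = 66.1°.
Dip direction = atan2(0.377, -0.814) = 155° (azimuth of n's horizontal projection).

true dip 66°, dip direction 155°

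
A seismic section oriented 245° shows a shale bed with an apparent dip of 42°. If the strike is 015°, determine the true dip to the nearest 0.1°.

β = acute angle between strike 015° and section 245° = 50°.
tan(true dip) = tan 42° / sin 50° = 1.1754
δ = arctan(1.1754) = 49.61°

49.6°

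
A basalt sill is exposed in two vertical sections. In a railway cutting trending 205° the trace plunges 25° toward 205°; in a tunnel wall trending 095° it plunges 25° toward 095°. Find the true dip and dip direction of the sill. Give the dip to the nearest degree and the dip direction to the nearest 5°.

Each apparent-dip line lies in the plane. As unit vectors (x east, y north, z up), v₁ plunges 25°→205° and v₂ plunges 25°→095°.
The plane normal is n = v₁ × v₂ ∝ (0.314, -0.543, 0.772).
Dip δ = arctan(|n_h|/n_z) = arctan(0.628/0.772) = 39.1°.
The horizontal component of n points toward azimuth atan2(n_x, n_y) = 150°, the dip direction.

true dip 39°, dip direction 150°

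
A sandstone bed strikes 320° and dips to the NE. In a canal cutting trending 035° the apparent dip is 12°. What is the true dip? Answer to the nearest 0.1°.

β = acute angle between strike 320° and section 035° = 75°.
tan δ = tan α / sin β = tan 12° / sin 75° = 0.2126 / 0.9659 = 0.2201
true dip = arctan 0.2201 = 12.41°

12.4°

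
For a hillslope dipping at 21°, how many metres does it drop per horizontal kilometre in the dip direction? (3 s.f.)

384 m

drop per km = 1000 × tan 21° = 1000 × 0.3839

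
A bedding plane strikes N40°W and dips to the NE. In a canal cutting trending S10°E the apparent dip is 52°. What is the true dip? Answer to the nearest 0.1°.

The section is 30° from the strike.
tan δ = tan α / sin β = tan 52° / sin 30° = 1.2799 / 0.5000 = 2.5599
δ = arctan(2.5599) = 68.66°

68.7°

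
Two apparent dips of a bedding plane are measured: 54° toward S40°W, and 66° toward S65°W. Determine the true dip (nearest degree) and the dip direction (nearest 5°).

Represent each trace as a vector plunging at its apparent dip toward its trend (east-north-up frame): v₁ = (-0.378, -0.450, -0.809), v₂ = (-0.369, -0.172, -0.914).
The plane normal is n = v₁ × v₂ ∝ (-0.272, 0.047, 0.101).
Dip δ = arctan(|n_h|/n_z) = arctan(0.276/0.101) = 69.9°.
The horizontal component of n points toward azimuth atan2(n_x, n_y) = 280°, the dip direction.

true dip 70°, dip direction 280°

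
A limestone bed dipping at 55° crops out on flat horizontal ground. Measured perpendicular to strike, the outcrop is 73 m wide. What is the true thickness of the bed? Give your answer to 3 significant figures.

True thickness t = w · sin(dip) = 73 × sin 55°
t = 73 × 0.8192 = 59.798 m

59.8 m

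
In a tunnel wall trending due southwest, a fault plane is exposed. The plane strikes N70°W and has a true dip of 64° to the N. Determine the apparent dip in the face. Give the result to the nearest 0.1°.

The section lies 65° from the strike.
tan(apparent dip) = tan 64° · sin 65° = 1.8582
α = arctan(1.8582) = 61.71°

61.7°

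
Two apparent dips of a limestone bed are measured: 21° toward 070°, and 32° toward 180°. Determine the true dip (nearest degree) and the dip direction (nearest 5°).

true dip 42°, dip direction 135°

The two traces are lines in the plane: v₁ = (sin 70°·cos 21°, cos 70°·cos 21°, −sin 21°), v₂ = (sin 180°·cos 32°, cos 180°·cos 32°, −sin 32°).
Cross product v₁ × v₂ gives the pole to the plane: n ∝ (0.473, -0.465, 0.744).
tan δ = √(n_x²+n_y²)/n_z = 0.663/0.744, so δ = 41.7°.
The horizontal component of n points toward azimuth atan2(n_x, n_y) = 134°, the dip direction.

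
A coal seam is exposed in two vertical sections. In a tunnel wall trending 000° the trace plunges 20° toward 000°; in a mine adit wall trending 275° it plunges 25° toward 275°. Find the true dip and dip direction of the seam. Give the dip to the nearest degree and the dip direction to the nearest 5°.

true dip 30°, dip direction 310°

Represent each trace as a vector plunging at its apparent dip toward its trend (east-north-up frame): v₁ = (0.000, 0.940, -0.342), v₂ = (-0.903, 0.079, -0.423).
n = v₁ × v₂ = (-0.370, 0.309, 0.848) (taken with n_z > 0).
Dip δ = arctan(|n_h|/n_z) = arctan(0.482/0.848) = 29.6°.
Dip direction = atan2(-0.370, 0.309) = 310° (azimuth of n's horizontal projection).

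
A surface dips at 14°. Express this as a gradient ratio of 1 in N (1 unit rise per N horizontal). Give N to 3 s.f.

1 in 4.01

1 : N means tan θ = 1/N, so N = 1/tan 14° = 1/0.2493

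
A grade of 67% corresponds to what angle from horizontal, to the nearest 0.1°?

33.8°

tan θ = 67/100 = 0.6700
θ = arctan(0.6700) = 33.82°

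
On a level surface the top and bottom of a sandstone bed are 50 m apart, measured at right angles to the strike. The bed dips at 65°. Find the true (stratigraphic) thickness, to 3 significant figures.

True thickness t = w · sin(dip) = 50 × sin 65°
t = 50 × 0.9063 = 45.315 m

45.3 m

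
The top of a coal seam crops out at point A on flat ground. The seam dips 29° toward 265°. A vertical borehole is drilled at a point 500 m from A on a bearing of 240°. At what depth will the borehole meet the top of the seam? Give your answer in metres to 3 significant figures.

The hole lies 25° from the dip direction, so the down-dip offset is 500 × cos 25° = 453.15 m.
Depth = down-dip offset × tan(dip) = 453.15 × tan 29° = 453.15 × 0.5543
Depth = 251.19 m

251 m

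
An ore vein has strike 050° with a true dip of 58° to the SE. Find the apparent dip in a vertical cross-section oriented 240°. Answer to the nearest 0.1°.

The strike is 050° and the section trends 240°; the acute angle between them is β = 10°.
tan(apparent dip) = tan 58° · sin 10° = 0.2779
apparent dip = arctan 0.2779 = 15.53°

15.5°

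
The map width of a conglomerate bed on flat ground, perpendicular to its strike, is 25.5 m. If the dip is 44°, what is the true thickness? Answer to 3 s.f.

True thickness t = w · sin(dip) = 25.5 × sin 44°
t = 25.5 × 0.6947 = 17.714 m

17.7 m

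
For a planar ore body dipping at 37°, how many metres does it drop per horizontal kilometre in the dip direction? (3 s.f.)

drop per km = 1000 × tan 37° = 1000 × 0.7536

754 m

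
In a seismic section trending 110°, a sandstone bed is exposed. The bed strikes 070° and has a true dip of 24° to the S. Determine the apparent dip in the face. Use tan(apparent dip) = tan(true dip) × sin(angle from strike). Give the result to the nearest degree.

16°

The strike is 070° and the section trends 110°; the acute angle between them is β = 40°.
tan α = tan 24° × sin 40° = 0.4452 × 0.6428 = 0.2862
α = arctan(0.2862) = 15.97°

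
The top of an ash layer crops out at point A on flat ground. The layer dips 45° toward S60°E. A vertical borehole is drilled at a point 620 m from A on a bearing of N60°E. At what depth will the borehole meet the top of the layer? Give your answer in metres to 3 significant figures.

The hole lies 60° from the dip direction, so the down-dip offset is 620 × cos 60° = 310.00 m.
Depth = down-dip offset × tan(dip) = 310.00 × tan 45° = 310.00 × 1.0000
Depth = 310.00 m

310 m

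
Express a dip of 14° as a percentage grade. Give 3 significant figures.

24.9%

grade % = 100 × tan 14° = 100 × 0.2493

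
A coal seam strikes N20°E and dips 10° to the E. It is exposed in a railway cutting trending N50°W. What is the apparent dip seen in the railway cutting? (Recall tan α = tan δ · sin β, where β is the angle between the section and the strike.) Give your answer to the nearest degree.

9°

The strike is N20°E and the section trends N50°W; the acute angle between them is β = 70°.
tan(apparent dip) = tan 10° · sin 70° = 0.1657
apparent dip = arctan 0.1657 = 9.41°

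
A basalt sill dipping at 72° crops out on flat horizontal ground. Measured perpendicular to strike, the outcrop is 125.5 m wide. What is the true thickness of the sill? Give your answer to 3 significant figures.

119 m

True thickness t = w · sin(dip) = 125.5 × sin 72°
t = 125.5 × 0.9511 = 119.358 m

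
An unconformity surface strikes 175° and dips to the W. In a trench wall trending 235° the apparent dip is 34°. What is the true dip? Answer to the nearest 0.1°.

37.9°

The section is 60° from the strike.
tan δ = tan α / sin β = tan 34° / sin 60° = 0.6745 / 0.8660 = 0.7789
δ = arctan(0.7789) = 37.91°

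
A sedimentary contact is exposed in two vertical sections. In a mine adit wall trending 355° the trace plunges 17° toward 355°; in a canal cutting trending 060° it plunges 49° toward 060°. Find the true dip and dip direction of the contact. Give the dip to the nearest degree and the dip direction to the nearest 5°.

Each apparent-dip line lies in the plane. As unit vectors (x east, y north, z up), v₁ plunges 17°→355° and v₂ plunges 49°→060°.
n = v₁ × v₂ = (0.623, 0.229, 0.569) (taken with n_z > 0).
Dip δ = arctan(|n_h|/n_z) = arctan(0.664/0.569) = 49.4°.
Dip direction = atan2(0.623, 0.229) = 70° (azimuth of n's horizontal projection).

true dip 49°, dip direction 070°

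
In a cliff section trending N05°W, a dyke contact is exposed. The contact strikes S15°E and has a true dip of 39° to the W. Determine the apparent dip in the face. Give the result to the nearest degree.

8°

The section lies 10° from the strike.
tan(apparent dip) = tan 39° · sin 10° = 0.1406
apparent dip = arctan 0.1406 = 8.00°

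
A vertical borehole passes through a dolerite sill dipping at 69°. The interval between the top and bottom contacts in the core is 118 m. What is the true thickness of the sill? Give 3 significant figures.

True thickness t = h · cos(dip) = 118 × cos 69°
t = 118 × 0.3584 = 42.287 m

42.3 m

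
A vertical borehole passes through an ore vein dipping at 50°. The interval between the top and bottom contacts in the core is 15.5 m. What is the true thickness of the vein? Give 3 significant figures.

9.96 m

True thickness t = h · cos(dip) = 15.5 × cos 50°
t = 15.5 × 0.6428 = 9.963 m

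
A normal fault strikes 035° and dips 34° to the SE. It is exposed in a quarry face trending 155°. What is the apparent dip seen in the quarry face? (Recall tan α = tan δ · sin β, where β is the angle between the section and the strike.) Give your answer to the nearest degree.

30°

The section lies 60° from the strike.
tan α = tan 34° × sin 60° = 0.6745 × 0.8660 = 0.5841
apparent dip = arctan 0.5841 = 30.29°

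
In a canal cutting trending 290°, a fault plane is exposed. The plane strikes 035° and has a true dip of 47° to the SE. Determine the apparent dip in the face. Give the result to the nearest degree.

Angle between strike (035°) and section (290°): β = 75°.
tan(apparent dip) = tan 47° · sin 75° = 1.0358
apparent dip = arctan 1.0358 = 46.01°

46°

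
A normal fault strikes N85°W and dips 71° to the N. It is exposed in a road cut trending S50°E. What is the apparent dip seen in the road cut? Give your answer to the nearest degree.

Angle between strike (N85°W) and section (S50°E): β = 35°.
tan α = tan 71° × sin 35° = 2.9042 × 0.5736 = 1.6658
apparent dip = arctan 1.6658 = 59.02°

59°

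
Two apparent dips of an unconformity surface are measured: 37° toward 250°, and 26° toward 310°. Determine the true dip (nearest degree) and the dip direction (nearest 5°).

true dip 37°, dip direction 260°

The two traces are lines in the plane: v₁ = (sin 250°·cos 37°, cos 250°·cos 37°, −sin 37°), v₂ = (sin 310°·cos 26°, cos 310°·cos 26°, −sin 26°).
Cross product v₁ × v₂ gives the pole to the plane: n ∝ (-0.467, -0.085, 0.622).
Dip δ = arctan(|n_h|/n_z) = arctan(0.475/0.622) = 37.4°.
The horizontal component of n points toward azimuth atan2(n_x, n_y) = 260°, the dip direction.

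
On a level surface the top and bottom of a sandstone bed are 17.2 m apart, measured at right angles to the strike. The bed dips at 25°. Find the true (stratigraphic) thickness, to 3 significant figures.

True thickness t = w · sin(dip) = 17.2 × sin 25°
t = 17.2 × 0.4226 = 7.269 m

7.27 m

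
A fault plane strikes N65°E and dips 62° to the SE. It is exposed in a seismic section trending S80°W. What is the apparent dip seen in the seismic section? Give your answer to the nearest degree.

Angle between strike (N65°E) and section (S80°W): β = 15°.
tan(apparent dip) = tan 62° · sin 15° = 0.4868
α = arctan(0.4868) = 25.96°

26°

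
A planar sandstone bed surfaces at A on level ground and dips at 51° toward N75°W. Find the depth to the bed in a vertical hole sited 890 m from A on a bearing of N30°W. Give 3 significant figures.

The hole lies 45° from the dip direction, so the down-dip offset is 890 × cos 45° = 629.33 m.
Depth = down-dip offset × tan(dip) = 629.33 × tan 51° = 629.33 × 1.2349
Depth = 777.15 m

777 m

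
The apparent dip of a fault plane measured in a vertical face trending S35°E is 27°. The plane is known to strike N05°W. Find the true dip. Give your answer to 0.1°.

45.5°

The section is 30° from the strike.
tan(true dip) = tan 27° / sin 30° = 1.0191
δ = arctan(1.0191) = 45.54°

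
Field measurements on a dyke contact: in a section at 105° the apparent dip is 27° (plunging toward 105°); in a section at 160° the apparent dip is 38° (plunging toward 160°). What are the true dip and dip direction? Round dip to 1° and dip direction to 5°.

Each apparent-dip line lies in the plane. As unit vectors (x east, y north, z up), v₁ plunges 27°→105° and v₂ plunges 38°→160°.
The plane normal is n = v₁ × v₂ ∝ (0.194, -0.408, 0.575).
True dip = arccos(n_z / |n|) = arccos(0.7866) = 38.1°.
Dip direction = atan2(0.194, -0.408) = 155° (azimuth of n's horizontal projection).

true dip 38°, dip direction 155°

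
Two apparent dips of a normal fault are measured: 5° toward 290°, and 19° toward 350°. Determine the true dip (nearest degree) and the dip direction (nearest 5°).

true dip 20°, dip direction 005°

The two traces are lines in the plane: v₁ = (sin 290°·cos 5°, cos 290°·cos 5°, −sin 5°), v₂ = (sin 350°·cos 19°, cos 350°·cos 19°, −sin 19°).
The plane normal is n = v₁ × v₂ ∝ (0.030, 0.290, 0.816).
True dip = arccos(n_z / |n|) = arccos(0.9415) = 19.7°.
Dip direction = azimuth of (n_x, n_y) = atan2(0.030, 0.290) = 6°.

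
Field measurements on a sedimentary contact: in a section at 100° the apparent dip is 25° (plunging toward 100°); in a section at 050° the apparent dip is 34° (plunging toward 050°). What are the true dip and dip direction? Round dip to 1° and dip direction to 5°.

The two traces are lines in the plane: v₁ = (sin 100°·cos 25°, cos 100°·cos 25°, −sin 25°), v₂ = (sin 50°·cos 34°, cos 50°·cos 34°, −sin 34°).
Cross product v₁ × v₂ gives the pole to the plane: n ∝ (0.313, 0.231, 0.576).
Dip δ = arctan(|n_h|/n_z) = arctan(0.389/0.576) = 34.1°.
Dip direction = azimuth of (n_x, n_y) = atan2(0.313, 0.231) = 54°.

true dip 34°, dip direction 055°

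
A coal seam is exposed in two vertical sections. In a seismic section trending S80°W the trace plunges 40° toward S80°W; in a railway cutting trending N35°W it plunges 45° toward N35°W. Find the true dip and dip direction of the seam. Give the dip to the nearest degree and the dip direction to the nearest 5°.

true dip 48°, dip direction 300°

Represent each trace as a vector plunging at its apparent dip toward its trend (east-north-up frame): v₁ = (-0.754, -0.133, -0.643), v₂ = (-0.406, 0.579, -0.707).
The plane normal is n = v₁ × v₂ ∝ (-0.466, 0.273, 0.491).
Dip δ = arctan(|n_h|/n_z) = arctan(0.540/0.491) = 47.7°.
Dip direction = azimuth of (n_x, n_y) = atan2(-0.466, 0.273) = 300°.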